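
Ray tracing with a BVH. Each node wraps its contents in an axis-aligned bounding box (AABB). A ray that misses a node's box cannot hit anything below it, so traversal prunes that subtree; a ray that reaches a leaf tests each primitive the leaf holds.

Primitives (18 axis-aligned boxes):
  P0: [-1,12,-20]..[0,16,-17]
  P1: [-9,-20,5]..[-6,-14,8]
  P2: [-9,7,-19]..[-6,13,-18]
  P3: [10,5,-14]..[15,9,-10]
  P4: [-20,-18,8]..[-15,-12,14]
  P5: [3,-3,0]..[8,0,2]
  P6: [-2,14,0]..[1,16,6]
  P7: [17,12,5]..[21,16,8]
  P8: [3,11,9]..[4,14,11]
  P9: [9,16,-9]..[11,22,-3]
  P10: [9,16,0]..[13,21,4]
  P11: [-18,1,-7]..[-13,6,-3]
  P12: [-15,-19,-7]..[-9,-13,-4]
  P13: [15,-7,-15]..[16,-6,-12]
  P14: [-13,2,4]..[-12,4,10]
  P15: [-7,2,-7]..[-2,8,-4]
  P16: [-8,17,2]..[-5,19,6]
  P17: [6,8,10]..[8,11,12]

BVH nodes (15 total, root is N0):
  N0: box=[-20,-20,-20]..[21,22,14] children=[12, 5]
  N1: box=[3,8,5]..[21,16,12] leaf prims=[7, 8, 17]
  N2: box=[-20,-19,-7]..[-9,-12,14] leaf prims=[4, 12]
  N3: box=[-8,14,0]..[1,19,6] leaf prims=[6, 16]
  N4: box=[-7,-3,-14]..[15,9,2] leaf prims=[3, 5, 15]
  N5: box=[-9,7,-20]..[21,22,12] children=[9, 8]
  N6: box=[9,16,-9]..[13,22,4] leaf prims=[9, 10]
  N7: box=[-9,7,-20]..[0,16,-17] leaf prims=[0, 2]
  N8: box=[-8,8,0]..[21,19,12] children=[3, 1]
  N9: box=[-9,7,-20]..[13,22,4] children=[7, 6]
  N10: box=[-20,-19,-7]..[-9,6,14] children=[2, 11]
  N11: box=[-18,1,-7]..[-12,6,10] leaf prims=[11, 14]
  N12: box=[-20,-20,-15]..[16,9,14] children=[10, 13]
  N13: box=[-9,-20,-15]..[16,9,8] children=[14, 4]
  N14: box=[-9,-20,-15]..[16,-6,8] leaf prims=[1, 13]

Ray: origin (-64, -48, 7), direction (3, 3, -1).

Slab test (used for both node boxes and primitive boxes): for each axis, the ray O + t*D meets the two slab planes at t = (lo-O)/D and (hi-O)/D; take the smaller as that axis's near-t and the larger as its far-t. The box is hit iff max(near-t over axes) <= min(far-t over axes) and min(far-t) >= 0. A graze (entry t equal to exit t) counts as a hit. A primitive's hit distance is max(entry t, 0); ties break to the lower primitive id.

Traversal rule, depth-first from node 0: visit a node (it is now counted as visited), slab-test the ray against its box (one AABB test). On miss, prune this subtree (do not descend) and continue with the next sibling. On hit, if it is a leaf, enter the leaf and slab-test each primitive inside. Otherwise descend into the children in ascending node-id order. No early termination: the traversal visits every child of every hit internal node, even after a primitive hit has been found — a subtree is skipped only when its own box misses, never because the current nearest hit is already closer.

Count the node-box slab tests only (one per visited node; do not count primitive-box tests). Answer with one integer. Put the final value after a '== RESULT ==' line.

Walk:
N0 x:[44/3,85/3] y:[28/3,70/3] z:[-7,27] -> hit [44/3,70/3], descend [5, 12]
  N5 x:[55/3,85/3] y:[55/3,70/3] z:[-5,27] -> hit [55/3,70/3], descend [8, 9]
    N8 x:[56/3,85/3] y:[56/3,67/3] z:[-5,7] -> miss, prune
    N9 x:[55/3,77/3] y:[55/3,70/3] z:[3,27] -> hit [55/3,70/3], descend [6, 7]
      N6 x:[73/3,77/3] y:[64/3,70/3] z:[3,16] -> miss, prune
      N7 x:[55/3,64/3] y:[55/3,64/3] z:[24,27] -> miss, prune
  N12 x:[44/3,80/3] y:[28/3,19] z:[-7,22] -> hit [44/3,19], descend [10, 13]
    N10 x:[44/3,55/3] y:[29/3,18] z:[-7,14] -> miss, prune
    N13 x:[55/3,80/3] y:[28/3,19] z:[-1,22] -> hit [55/3,19], descend [4, 14]
      N4 x:[19,79/3] y:[15,19] z:[5,21] -> hit [19,19] leaf, test {P3(miss), P5(miss), P15(miss)}
      N14 x:[55/3,80/3] y:[28/3,14] z:[-1,22] -> miss, prune

11 AABB tests over nodes [0, 5, 8, 9, 6, 7, 12, 10, 13, 4, 14]; 1 leaf entered; closest miss.

== RESULT ==
11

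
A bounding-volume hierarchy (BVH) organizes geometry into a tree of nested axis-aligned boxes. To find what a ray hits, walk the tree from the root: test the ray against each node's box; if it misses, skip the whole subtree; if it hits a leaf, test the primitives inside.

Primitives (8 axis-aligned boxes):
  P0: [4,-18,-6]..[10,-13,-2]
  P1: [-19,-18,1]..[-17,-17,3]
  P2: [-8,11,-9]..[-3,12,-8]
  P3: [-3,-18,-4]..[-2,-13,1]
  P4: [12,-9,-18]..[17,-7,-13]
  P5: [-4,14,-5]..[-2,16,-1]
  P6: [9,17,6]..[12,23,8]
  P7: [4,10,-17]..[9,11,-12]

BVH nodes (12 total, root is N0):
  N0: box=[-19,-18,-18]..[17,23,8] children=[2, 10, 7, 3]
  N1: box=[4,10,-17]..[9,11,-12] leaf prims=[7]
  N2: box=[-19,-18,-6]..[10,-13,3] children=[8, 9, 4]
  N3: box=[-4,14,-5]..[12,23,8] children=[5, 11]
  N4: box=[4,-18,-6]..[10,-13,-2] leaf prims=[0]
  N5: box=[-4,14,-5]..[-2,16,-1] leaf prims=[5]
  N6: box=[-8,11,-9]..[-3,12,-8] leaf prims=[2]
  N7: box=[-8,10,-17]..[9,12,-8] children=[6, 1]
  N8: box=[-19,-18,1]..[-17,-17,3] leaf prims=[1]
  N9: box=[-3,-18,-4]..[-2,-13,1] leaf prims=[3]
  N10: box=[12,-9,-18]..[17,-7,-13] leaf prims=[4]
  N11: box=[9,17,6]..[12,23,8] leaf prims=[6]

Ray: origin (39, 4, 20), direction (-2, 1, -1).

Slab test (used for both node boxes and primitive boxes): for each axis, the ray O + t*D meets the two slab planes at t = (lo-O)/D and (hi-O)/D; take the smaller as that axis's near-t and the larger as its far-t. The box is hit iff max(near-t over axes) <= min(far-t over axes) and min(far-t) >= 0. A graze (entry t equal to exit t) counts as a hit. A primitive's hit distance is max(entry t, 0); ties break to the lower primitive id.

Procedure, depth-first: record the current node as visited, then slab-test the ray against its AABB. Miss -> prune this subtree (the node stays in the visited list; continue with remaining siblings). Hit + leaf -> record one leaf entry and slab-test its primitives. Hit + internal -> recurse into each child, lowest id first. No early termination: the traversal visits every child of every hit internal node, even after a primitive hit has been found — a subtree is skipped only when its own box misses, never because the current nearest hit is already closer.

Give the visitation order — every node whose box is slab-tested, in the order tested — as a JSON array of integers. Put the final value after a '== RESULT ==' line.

Walk:
N0 x:[11,29] y:[-22,19] z:[12,38] -> hit [12,19], descend [2, 3, 7, 10]
  N2 x:[29/2,29] y:[-22,-17] z:[17,26] -> miss, prune
  N3 x:[27/2,43/2] y:[10,19] z:[12,25] -> hit [27/2,19], descend [5, 11]
    N5 x:[41/2,43/2] y:[10,12] z:[21,25] -> miss, prune
    N11 x:[27/2,15] y:[13,19] z:[12,14] -> hit [27/2,14] leaf, test {P6@t=27/2}
  N7 x:[15,47/2] y:[6,8] z:[28,37] -> miss, prune
  N10 x:[11,27/2] y:[-13,-11] z:[33,38] -> miss, prune

7 AABB tests over nodes [0, 2, 3, 5, 11, 7, 10]; 1 leaf entered; closest P6.

== RESULT ==
[0, 2, 3, 5, 11, 7, 10]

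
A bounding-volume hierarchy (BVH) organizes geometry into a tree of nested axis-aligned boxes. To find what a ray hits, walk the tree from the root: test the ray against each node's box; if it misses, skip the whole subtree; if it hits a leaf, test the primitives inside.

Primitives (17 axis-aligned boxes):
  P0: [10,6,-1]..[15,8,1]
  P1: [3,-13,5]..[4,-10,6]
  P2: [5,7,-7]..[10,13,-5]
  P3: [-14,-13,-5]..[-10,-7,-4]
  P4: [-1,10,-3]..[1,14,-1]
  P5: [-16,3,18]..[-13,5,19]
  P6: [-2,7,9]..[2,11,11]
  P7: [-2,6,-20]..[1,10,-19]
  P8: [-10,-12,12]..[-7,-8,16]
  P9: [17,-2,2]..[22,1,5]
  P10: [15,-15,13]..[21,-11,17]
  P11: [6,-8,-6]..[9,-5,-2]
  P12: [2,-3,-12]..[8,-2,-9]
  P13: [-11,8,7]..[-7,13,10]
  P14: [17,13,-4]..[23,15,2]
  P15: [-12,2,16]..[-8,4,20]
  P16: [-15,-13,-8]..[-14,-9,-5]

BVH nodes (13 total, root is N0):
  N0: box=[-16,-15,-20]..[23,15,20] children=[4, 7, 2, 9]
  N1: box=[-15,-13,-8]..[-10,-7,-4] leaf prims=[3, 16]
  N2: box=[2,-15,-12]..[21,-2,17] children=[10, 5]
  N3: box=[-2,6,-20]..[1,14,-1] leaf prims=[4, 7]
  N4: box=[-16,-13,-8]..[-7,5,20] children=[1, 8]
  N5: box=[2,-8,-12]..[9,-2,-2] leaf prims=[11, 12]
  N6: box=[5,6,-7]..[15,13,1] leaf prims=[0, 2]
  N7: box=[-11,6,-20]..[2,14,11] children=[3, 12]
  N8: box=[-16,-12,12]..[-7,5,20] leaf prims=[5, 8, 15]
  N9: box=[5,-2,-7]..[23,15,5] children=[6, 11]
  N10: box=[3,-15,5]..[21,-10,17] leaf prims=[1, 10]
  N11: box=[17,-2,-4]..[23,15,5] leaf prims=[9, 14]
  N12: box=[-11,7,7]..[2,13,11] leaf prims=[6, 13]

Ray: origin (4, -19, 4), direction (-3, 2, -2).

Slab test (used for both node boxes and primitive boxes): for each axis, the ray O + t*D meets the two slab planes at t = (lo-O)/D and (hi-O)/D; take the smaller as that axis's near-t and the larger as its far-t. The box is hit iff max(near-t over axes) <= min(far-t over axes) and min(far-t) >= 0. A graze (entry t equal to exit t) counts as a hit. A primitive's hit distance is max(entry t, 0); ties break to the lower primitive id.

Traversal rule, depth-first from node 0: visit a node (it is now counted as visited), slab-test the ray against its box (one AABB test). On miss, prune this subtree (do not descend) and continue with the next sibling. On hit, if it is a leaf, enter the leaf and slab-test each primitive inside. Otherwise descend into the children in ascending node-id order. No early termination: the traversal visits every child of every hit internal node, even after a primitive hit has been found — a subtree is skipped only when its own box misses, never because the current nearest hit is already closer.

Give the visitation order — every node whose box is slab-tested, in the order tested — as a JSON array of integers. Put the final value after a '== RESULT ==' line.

Traverse from the root:
N0 x:[-19/3,20/3] y:[2,17] z:[-8,12] -> hit [2,20/3], descend [2, 4, 7, 9]
  N2 x:[-17/3,2/3] y:[2,17/2] z:[-13/2,8] -> miss, prune
  N4 x:[11/3,20/3] y:[3,12] z:[-8,6] -> hit [11/3,6], descend [1, 8]
    N1 x:[14/3,19/3] y:[3,6] z:[4,6] -> hit [14/3,6] leaf, test {P3(miss), P16(miss)}
    N8 x:[11/3,20/3] y:[7/2,12] z:[-8,-4] -> miss, prune
  N7 x:[2/3,5] y:[25/2,33/2] z:[-7/2,12] -> miss, prune
  N9 x:[-19/3,-1/3] y:[17/2,17] z:[-1/2,11/2] -> miss, prune

Summary -> nodes [0, 2, 4, 1, 8, 7, 9]; box-tests=7; leaf-entries=1; first=miss

== RESULT ==
[0, 2, 4, 1, 8, 7, 9]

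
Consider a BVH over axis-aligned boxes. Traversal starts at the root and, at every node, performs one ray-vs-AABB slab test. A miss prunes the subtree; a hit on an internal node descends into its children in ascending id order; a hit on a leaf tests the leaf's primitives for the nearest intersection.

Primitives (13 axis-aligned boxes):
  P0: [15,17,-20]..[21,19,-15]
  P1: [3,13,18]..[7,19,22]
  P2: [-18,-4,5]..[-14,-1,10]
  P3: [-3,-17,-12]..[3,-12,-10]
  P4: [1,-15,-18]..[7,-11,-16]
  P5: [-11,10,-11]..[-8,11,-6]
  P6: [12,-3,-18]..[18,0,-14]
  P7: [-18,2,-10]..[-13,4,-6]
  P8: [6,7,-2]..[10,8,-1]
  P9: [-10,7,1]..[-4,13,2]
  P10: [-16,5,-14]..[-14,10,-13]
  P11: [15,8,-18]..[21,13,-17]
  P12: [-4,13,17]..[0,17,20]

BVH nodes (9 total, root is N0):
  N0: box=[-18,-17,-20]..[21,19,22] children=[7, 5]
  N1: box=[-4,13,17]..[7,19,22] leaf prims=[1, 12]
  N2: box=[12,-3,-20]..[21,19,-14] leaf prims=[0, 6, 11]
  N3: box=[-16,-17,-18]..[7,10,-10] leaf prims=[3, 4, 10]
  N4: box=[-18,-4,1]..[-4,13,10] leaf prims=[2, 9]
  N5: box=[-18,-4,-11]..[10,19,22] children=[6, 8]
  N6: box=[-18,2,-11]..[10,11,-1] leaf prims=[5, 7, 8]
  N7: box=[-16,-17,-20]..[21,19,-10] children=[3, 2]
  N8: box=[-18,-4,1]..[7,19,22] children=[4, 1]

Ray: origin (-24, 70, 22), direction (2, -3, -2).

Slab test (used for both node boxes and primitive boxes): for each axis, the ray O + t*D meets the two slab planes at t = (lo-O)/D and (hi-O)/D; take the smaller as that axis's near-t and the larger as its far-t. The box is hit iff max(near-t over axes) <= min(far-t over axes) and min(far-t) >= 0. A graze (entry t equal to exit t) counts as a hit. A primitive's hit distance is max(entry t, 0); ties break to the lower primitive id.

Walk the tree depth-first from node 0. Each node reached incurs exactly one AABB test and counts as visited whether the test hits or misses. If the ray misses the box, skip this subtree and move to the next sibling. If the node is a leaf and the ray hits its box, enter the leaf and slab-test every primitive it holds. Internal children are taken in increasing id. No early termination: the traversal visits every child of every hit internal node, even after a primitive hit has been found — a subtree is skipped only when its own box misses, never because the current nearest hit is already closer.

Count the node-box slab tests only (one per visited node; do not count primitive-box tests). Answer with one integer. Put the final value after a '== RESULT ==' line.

Trace the traversal:
N0 x:[3,45/2] y:[17,29] z:[0,21] -> hit [17,21], descend [5, 7]
  N5 x:[3,17] y:[17,74/3] z:[0,33/2] -> miss, prune
  N7 x:[4,45/2] y:[17,29] z:[16,21] -> hit [17,21], descend [2, 3]
    N2 x:[18,45/2] y:[17,73/3] z:[18,21] -> hit [18,21] leaf, test {P0(miss), P6(miss), P11@t=39/2}
    N3 x:[4,31/2] y:[20,29] z:[16,20] -> miss, prune

5 AABB tests over nodes [0, 5, 7, 2, 3]; 1 leaf entered; closest P11.

== RESULT ==
5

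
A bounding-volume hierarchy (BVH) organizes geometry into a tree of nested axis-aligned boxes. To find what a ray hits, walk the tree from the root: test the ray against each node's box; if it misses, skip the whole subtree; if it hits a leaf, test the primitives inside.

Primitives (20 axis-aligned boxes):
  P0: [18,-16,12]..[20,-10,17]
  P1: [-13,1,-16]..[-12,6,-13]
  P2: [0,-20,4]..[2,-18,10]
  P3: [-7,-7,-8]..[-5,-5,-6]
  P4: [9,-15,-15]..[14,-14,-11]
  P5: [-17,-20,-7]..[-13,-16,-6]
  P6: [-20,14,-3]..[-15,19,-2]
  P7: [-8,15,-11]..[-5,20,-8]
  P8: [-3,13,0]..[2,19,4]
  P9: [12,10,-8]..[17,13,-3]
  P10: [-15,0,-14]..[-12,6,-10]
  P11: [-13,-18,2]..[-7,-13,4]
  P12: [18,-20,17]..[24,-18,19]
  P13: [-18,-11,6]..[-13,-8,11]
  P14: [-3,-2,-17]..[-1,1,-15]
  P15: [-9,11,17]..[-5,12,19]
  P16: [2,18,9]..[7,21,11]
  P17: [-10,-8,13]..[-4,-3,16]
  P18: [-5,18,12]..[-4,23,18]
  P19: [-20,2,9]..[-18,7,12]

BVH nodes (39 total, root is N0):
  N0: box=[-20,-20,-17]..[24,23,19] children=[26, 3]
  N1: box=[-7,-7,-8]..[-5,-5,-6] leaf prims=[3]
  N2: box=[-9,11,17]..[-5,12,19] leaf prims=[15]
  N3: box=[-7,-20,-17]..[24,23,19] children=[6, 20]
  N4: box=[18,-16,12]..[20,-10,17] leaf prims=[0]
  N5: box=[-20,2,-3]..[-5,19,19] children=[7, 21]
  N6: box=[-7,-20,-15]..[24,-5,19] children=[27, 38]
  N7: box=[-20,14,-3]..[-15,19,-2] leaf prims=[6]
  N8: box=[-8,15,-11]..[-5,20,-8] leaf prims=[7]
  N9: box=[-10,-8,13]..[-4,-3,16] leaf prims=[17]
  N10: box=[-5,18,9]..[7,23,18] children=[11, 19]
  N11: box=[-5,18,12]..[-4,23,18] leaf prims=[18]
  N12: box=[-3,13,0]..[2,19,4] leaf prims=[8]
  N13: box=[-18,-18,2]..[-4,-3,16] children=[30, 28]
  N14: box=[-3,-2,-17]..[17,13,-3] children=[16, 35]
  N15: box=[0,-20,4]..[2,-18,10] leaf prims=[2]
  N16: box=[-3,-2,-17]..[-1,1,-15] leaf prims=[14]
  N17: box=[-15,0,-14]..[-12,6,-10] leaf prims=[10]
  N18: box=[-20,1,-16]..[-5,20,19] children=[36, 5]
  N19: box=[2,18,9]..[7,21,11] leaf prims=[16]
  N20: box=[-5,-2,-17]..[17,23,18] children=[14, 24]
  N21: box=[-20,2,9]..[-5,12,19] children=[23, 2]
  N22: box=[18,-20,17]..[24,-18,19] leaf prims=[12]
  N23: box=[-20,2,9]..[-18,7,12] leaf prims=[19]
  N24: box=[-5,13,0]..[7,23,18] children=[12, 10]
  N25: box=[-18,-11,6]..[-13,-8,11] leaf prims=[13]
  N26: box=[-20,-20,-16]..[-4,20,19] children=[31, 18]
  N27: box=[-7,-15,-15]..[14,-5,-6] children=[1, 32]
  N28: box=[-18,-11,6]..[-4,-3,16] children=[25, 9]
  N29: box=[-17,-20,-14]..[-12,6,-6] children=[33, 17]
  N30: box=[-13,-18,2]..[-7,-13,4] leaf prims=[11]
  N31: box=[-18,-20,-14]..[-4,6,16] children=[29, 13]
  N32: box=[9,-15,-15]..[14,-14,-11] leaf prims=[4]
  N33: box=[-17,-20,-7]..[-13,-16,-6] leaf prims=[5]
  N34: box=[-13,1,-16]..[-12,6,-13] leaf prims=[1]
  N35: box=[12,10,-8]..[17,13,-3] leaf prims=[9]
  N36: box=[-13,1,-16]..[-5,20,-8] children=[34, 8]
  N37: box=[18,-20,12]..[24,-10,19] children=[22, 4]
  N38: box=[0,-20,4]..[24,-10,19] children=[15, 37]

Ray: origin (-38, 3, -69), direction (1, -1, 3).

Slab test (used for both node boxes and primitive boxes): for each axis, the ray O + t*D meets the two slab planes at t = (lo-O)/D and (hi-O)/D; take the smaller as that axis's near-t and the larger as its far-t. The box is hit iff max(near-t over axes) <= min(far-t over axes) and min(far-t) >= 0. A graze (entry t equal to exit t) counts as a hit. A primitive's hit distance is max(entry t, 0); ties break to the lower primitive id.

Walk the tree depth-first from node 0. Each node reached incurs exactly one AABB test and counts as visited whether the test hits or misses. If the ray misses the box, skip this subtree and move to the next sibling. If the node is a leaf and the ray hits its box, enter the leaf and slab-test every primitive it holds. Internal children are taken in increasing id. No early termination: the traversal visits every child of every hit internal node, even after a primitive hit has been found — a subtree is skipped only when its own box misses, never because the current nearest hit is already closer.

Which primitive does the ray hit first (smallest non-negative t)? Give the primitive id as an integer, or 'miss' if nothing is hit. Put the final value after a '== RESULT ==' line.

Traverse from the root:
N0 x:[18,62] y:[-20,23] z:[52/3,88/3] -> hit [18,23], descend [3, 26]
  N3 x:[31,62] y:[-20,23] z:[52/3,88/3] -> miss, prune
  N26 x:[18,34] y:[-17,23] z:[53/3,88/3] -> hit [18,23], descend [18, 31]
    N18 x:[18,33] y:[-17,2] z:[53/3,88/3] -> miss, prune
    N31 x:[20,34] y:[-3,23] z:[55/3,85/3] -> hit [20,23], descend [13, 29]
      N13 x:[20,34] y:[6,21] z:[71/3,85/3] -> miss, prune
      N29 x:[21,26] y:[-3,23] z:[55/3,21] -> hit [21,21], descend [17, 33]
        N17 x:[23,26] y:[-3,3] z:[55/3,59/3] -> miss, prune
        N33 x:[21,25] y:[19,23] z:[62/3,21] -> hit [21,21] leaf, test {P5@t=21}

9 AABB tests over nodes [0, 3, 26, 18, 31, 13, 29, 17, 33]; 1 leaf entered; closest P5.

== RESULT ==
5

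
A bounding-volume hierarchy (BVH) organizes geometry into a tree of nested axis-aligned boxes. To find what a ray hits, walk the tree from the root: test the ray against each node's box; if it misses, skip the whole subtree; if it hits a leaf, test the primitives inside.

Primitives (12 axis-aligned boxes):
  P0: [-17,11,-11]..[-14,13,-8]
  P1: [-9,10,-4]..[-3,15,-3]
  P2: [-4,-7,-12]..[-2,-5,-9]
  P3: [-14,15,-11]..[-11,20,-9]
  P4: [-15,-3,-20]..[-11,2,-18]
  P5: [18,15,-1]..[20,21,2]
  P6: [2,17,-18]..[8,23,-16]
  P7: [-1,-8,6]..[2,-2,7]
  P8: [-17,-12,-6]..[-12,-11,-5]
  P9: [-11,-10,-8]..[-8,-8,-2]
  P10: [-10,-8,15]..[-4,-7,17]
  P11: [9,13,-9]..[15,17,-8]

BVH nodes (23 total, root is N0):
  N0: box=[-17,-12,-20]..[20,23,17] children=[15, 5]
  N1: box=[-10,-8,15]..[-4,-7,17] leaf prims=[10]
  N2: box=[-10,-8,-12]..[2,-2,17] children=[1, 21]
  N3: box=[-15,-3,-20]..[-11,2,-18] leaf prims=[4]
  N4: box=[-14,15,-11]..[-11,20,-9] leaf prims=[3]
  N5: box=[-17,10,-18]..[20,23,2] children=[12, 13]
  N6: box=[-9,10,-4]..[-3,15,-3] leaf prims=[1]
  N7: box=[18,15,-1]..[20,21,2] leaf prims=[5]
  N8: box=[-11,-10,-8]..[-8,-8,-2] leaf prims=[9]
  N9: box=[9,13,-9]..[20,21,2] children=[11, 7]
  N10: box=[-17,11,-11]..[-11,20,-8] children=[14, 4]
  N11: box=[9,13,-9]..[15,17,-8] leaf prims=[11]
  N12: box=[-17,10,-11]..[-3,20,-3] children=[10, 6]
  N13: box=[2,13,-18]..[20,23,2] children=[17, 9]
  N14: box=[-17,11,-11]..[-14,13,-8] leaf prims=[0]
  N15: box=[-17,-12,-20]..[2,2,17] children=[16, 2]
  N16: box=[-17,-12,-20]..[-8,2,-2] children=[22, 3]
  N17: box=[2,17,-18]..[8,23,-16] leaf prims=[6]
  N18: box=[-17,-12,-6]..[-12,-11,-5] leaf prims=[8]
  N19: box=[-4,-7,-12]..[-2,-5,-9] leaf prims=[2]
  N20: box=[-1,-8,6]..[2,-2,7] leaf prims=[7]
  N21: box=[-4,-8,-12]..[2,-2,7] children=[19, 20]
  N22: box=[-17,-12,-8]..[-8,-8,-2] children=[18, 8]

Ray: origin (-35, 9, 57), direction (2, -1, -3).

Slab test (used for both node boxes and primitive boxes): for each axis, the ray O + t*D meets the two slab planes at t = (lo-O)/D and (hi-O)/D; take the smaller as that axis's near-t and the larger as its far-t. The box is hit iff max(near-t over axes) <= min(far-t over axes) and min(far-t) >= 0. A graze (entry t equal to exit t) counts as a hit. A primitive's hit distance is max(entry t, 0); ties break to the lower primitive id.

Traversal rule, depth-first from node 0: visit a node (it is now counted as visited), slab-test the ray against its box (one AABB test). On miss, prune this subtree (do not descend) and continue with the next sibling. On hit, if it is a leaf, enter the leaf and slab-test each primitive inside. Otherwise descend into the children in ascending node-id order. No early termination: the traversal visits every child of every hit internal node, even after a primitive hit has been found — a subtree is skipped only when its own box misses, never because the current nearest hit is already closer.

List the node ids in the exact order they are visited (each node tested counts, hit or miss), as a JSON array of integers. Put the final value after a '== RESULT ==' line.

Traverse from the root:
N0 x:[9,55/2] y:[-14,21] z:[40/3,77/3] -> hit [40/3,21], descend [5, 15]
  N5 x:[9,55/2] y:[-14,-1] z:[55/3,25] -> miss, prune
  N15 x:[9,37/2] y:[7,21] z:[40/3,77/3] -> hit [40/3,37/2], descend [2, 16]
    N2 x:[25/2,37/2] y:[11,17] z:[40/3,23] -> hit [40/3,17], descend [1, 21]
      N1 x:[25/2,31/2] y:[16,17] z:[40/3,14] -> miss, prune
      N21 x:[31/2,37/2] y:[11,17] z:[50/3,23] -> hit [50/3,17], descend [19, 20]
        N19 x:[31/2,33/2] y:[14,16] z:[22,23] -> miss, prune
        N20 x:[17,37/2] y:[11,17] z:[50/3,17] -> hit [17,17] leaf, test {P7@t=17}
    N16 x:[9,27/2] y:[7,21] z:[59/3,77/3] -> miss, prune

9 AABB tests over nodes [0, 5, 15, 2, 1, 21, 19, 20, 16]; 1 leaf entered; closest P7.

== RESULT ==
[0, 5, 15, 2, 1, 21, 19, 20, 16]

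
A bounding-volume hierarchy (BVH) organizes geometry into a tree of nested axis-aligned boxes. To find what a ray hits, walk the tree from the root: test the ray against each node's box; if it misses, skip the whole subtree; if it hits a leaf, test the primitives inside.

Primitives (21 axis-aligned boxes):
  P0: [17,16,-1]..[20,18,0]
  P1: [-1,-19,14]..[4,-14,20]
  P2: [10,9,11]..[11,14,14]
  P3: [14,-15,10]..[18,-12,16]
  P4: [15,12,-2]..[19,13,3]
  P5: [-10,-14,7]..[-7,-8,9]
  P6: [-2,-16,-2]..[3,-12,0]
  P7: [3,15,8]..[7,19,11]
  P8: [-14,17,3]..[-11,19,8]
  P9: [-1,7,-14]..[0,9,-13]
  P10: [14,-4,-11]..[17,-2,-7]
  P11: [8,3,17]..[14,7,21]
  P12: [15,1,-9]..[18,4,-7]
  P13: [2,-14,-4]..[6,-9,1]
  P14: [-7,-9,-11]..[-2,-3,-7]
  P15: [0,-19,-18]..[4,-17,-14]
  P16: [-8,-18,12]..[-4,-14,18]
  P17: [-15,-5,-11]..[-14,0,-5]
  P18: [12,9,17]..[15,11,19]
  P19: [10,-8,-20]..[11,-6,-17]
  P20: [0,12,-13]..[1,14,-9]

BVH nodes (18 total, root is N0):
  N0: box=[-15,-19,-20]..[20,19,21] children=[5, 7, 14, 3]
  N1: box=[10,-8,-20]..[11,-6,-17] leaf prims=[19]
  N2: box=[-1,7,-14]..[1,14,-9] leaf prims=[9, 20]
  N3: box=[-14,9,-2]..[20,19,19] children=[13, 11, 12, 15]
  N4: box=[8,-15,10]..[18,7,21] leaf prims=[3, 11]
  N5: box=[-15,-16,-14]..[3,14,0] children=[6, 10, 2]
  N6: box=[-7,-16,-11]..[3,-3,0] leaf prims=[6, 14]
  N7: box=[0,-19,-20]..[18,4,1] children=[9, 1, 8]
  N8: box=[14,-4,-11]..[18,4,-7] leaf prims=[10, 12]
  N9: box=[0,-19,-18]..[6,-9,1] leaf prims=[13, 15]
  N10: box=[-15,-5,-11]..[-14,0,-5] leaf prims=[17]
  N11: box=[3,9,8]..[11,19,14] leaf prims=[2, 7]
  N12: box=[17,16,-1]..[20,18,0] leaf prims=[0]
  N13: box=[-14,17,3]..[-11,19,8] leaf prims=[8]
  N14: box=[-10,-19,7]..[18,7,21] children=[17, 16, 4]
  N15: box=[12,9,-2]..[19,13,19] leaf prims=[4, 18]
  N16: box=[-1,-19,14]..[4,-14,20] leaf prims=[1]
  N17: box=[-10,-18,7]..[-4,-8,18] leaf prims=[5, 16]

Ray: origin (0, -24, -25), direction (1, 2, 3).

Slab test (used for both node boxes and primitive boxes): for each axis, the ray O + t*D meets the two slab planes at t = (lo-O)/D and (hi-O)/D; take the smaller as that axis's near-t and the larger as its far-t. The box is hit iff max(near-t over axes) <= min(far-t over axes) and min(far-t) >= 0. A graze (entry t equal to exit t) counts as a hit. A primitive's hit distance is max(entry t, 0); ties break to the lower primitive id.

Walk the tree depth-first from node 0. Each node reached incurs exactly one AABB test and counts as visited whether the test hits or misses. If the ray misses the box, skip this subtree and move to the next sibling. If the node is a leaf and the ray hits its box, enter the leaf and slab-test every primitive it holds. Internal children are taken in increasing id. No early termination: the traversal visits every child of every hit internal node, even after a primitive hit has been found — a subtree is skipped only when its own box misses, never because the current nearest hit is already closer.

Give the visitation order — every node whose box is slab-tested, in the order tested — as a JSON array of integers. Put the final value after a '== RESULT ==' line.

Traverse from the root:
N0 x:[-15,20] y:[5/2,43/2] z:[5/3,46/3] -> hit [5/2,46/3], descend [3, 5, 7, 14]
  N3 x:[-14,20] y:[33/2,43/2] z:[23/3,44/3] -> miss, prune
  N5 x:[-15,3] y:[4,19] z:[11/3,25/3] -> miss, prune
  N7 x:[0,18] y:[5/2,14] z:[5/3,26/3] -> hit [5/2,26/3], descend [1, 8, 9]
    N1 x:[10,11] y:[8,9] z:[5/3,8/3] -> miss, prune
    N8 x:[14,18] y:[10,14] z:[14/3,6] -> miss, prune
    N9 x:[0,6] y:[5/2,15/2] z:[7/3,26/3] -> hit [5/2,6] leaf, test {P13(miss), P15@t=5/2}
  N14 x:[-10,18] y:[5/2,31/2] z:[32/3,46/3] -> hit [32/3,46/3], descend [4, 16, 17]
    N4 x:[8,18] y:[9/2,31/2] z:[35/3,46/3] -> hit [35/3,46/3] leaf, test {P3(miss), P11@t=14}
    N16 x:[-1,4] y:[5/2,5] z:[13,15] -> miss, prune
    N17 x:[-10,-4] y:[3,8] z:[32/3,43/3] -> miss, prune

11 AABB tests over nodes [0, 3, 5, 7, 1, 8, 9, 14, 4, 16, 17]; 2 leaves entered; closest P15.

== RESULT ==
[0, 3, 5, 7, 1, 8, 9, 14, 4, 16, 17]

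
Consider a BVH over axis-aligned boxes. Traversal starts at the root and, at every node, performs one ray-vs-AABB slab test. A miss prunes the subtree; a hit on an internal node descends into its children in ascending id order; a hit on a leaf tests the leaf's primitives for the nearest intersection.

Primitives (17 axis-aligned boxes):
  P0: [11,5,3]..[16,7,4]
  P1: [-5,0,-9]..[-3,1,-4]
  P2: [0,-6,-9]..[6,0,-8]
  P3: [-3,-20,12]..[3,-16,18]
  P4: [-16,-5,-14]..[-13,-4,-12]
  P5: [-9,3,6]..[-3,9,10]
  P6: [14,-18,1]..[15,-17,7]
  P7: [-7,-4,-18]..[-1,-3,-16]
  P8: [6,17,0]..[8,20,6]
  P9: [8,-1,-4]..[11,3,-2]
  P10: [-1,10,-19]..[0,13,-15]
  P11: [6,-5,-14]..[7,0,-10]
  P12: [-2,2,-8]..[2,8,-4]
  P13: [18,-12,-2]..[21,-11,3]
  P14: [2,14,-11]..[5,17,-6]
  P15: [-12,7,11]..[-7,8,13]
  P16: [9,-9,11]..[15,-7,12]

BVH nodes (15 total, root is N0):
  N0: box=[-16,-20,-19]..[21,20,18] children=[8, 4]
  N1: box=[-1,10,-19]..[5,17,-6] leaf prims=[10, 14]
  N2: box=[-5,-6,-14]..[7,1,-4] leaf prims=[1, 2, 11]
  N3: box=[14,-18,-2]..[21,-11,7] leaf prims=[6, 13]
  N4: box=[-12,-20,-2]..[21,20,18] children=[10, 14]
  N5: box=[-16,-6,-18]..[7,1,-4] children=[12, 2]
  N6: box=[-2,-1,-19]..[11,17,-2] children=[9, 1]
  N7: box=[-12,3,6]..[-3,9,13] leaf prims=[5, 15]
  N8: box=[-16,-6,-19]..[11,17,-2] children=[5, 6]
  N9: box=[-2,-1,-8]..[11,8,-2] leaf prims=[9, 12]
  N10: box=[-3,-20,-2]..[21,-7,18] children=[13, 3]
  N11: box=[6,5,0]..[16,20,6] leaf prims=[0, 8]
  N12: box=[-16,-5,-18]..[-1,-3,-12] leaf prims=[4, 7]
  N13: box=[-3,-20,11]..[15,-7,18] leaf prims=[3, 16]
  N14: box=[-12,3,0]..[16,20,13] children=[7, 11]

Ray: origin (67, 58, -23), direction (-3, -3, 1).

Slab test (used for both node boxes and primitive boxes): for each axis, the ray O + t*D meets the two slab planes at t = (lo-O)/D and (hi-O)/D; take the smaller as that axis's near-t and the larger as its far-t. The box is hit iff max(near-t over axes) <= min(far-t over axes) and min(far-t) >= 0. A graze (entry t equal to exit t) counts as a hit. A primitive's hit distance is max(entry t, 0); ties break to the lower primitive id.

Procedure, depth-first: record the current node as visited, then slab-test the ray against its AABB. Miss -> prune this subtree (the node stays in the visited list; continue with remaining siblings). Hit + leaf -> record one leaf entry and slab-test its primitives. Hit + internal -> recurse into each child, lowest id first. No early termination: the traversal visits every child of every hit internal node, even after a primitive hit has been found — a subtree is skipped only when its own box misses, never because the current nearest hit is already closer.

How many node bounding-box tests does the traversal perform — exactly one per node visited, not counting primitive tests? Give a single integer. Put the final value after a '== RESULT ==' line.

Trace the traversal:
N0 x:[46/3,83/3] y:[38/3,26] z:[4,41] -> hit [46/3,26], descend [4, 8]
  N4 x:[46/3,79/3] y:[38/3,26] z:[21,41] -> hit [21,26], descend [10, 14]
    N10 x:[46/3,70/3] y:[65/3,26] z:[21,41] -> hit [65/3,70/3], descend [3, 13]
      N3 x:[46/3,53/3] y:[23,76/3] z:[21,30] -> miss, prune
      N13 x:[52/3,70/3] y:[65/3,26] z:[34,41] -> miss, prune
    N14 x:[17,79/3] y:[38/3,55/3] z:[23,36] -> miss, prune
  N8 x:[56/3,83/3] y:[41/3,64/3] z:[4,21] -> hit [56/3,21], descend [5, 6]
    N5 x:[20,83/3] y:[19,64/3] z:[5,19] -> miss, prune
    N6 x:[56/3,23] y:[41/3,59/3] z:[4,21] -> hit [56/3,59/3], descend [1, 9]
      N1 x:[62/3,68/3] y:[41/3,16] z:[4,17] -> miss, prune
      N9 x:[56/3,23] y:[50/3,59/3] z:[15,21] -> hit [56/3,59/3] leaf, test {P9@t=19, P12(miss)}

order=[0, 4, 10, 3, 13, 14, 8, 5, 6, 1, 9]  |boxes|=11  |leaves|=1  hit=P9

== RESULT ==
11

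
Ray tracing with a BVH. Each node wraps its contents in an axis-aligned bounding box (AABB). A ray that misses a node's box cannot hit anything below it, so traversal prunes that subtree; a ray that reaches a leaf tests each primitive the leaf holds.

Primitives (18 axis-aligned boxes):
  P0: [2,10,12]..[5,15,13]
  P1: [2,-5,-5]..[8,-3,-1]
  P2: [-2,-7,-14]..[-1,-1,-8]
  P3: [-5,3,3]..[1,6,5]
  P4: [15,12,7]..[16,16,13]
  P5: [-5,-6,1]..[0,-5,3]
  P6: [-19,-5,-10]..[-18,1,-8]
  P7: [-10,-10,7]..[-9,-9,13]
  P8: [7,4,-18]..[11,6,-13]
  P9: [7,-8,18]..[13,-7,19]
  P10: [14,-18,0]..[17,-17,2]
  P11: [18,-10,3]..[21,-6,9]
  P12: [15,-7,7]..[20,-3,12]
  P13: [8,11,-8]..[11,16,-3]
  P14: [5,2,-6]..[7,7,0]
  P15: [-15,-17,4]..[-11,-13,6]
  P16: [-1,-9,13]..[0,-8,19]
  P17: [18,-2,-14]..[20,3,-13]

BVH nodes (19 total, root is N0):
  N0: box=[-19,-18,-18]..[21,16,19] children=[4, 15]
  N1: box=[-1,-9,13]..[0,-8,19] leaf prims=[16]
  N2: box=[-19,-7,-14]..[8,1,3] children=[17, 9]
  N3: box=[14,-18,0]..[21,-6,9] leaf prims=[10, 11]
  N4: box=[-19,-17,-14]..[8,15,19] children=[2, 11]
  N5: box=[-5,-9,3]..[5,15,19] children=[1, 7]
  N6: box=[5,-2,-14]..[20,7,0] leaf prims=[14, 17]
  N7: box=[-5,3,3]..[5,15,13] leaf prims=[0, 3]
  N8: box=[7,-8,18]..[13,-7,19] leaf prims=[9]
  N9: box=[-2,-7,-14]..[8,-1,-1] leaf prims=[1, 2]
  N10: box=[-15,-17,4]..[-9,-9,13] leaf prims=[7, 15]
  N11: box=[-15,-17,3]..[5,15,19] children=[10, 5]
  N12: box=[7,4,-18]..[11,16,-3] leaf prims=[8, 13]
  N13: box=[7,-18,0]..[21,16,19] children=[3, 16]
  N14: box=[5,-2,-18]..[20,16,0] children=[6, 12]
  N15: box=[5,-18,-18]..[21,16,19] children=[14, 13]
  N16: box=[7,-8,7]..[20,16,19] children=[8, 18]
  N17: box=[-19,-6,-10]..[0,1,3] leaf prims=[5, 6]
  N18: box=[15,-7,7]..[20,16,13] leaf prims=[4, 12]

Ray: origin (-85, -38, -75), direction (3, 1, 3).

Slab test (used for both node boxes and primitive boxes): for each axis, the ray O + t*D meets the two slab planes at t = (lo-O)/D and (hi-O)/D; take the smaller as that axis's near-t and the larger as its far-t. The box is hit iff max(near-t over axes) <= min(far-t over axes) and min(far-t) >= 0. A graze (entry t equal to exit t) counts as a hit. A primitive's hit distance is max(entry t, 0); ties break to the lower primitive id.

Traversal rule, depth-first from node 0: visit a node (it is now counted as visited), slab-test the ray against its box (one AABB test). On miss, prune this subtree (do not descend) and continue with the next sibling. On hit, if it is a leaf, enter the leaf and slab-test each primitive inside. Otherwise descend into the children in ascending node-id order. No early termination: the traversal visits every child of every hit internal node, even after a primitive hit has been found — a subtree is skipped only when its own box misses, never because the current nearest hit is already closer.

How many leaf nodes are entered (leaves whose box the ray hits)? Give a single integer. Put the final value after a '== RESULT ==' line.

Traverse from the root:
N0 x:[22,106/3] y:[20,54] z:[19,94/3] -> hit [22,94/3], descend [4, 15]
  N4 x:[22,31] y:[21,53] z:[61/3,94/3] -> hit [22,31], descend [2, 11]
    N2 x:[22,31] y:[31,39] z:[61/3,26] -> miss, prune
    N11 x:[70/3,30] y:[21,53] z:[26,94/3] -> hit [26,30], descend [5, 10]
      N5 x:[80/3,30] y:[29,53] z:[26,94/3] -> hit [29,30], descend [1, 7]
        N1 x:[28,85/3] y:[29,30] z:[88/3,94/3] -> miss, prune
        N7 x:[80/3,30] y:[41,53] z:[26,88/3] -> miss, prune
      N10 x:[70/3,76/3] y:[21,29] z:[79/3,88/3] -> miss, prune
  N15 x:[30,106/3] y:[20,54] z:[19,94/3] -> hit [30,94/3], descend [13, 14]
    N13 x:[92/3,106/3] y:[20,54] z:[25,94/3] -> hit [92/3,94/3], descend [3, 16]
      N3 x:[33,106/3] y:[20,32] z:[25,28] -> miss, prune
      N16 x:[92/3,35] y:[30,54] z:[82/3,94/3] -> hit [92/3,94/3], descend [8, 18]
        N8 x:[92/3,98/3] y:[30,31] z:[31,94/3] -> hit [31,31] leaf, test {P9@t=31}
        N18 x:[100/3,35] y:[31,54] z:[82/3,88/3] -> miss, prune
    N14 x:[30,35] y:[36,54] z:[19,25] -> miss, prune

order=[0, 4, 2, 11, 5, 1, 7, 10, 15, 13, 3, 16, 8, 18, 14]  |boxes|=15  |leaves|=1  hit=P9

== RESULT ==
1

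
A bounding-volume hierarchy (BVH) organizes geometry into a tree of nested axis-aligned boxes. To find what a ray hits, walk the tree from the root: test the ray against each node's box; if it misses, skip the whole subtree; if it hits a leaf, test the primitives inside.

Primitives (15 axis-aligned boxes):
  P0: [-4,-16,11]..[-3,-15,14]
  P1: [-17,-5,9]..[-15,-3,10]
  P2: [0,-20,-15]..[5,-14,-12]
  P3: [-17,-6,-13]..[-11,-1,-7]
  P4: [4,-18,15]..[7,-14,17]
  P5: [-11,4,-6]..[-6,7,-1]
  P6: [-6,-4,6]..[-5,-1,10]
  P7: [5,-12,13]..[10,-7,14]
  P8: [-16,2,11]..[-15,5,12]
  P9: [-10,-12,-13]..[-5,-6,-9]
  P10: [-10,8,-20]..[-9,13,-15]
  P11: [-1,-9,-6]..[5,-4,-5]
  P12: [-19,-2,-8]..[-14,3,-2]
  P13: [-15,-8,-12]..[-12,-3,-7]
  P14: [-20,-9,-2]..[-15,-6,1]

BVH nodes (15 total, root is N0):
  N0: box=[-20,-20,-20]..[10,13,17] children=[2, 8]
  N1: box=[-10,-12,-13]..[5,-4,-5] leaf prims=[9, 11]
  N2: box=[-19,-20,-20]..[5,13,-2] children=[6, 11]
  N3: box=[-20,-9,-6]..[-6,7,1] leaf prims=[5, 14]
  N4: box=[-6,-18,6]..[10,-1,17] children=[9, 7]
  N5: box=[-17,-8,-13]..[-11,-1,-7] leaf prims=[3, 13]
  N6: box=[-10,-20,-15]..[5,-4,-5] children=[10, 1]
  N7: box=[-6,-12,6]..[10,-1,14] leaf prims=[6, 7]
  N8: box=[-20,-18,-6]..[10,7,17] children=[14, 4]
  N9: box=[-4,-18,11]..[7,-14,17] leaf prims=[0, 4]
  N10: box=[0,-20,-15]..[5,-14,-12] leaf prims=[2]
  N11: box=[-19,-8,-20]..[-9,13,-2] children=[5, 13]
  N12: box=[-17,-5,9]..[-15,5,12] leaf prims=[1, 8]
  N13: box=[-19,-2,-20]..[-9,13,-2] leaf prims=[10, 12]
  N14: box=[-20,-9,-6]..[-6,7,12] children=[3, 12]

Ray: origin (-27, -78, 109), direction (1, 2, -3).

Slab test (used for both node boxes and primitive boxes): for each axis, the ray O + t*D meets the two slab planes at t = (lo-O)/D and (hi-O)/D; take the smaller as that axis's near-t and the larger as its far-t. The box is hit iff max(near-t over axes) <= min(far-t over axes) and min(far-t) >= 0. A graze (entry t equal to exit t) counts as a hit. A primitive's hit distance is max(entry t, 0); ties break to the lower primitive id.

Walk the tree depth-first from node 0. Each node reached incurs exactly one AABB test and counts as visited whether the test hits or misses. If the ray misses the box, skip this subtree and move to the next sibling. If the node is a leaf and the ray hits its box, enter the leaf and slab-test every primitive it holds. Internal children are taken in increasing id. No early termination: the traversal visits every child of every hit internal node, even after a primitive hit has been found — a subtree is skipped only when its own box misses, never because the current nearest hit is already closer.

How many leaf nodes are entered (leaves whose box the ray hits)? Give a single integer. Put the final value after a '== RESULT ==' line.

Traverse from the root:
N0 x:[7,37] y:[29,91/2] z:[92/3,43] -> hit [92/3,37], descend [2, 8]
  N2 x:[8,32] y:[29,91/2] z:[37,43] -> miss, prune
  N8 x:[7,37] y:[30,85/2] z:[92/3,115/3] -> hit [92/3,37], descend [4, 14]
    N4 x:[21,37] y:[30,77/2] z:[92/3,103/3] -> hit [92/3,103/3], descend [7, 9]
      N7 x:[21,37] y:[33,77/2] z:[95/3,103/3] -> hit [33,103/3] leaf, test {P6(miss), P7(miss)}
      N9 x:[23,34] y:[30,32] z:[92/3,98/3] -> hit [92/3,32] leaf, test {P0(miss), P4@t=31}
    N14 x:[7,21] y:[69/2,85/2] z:[97/3,115/3] -> miss, prune

Visited [0, 2, 8, 4, 7, 9, 14]. Tests: 7 box, 2 leaf. Nearest: P4.

== RESULT ==
2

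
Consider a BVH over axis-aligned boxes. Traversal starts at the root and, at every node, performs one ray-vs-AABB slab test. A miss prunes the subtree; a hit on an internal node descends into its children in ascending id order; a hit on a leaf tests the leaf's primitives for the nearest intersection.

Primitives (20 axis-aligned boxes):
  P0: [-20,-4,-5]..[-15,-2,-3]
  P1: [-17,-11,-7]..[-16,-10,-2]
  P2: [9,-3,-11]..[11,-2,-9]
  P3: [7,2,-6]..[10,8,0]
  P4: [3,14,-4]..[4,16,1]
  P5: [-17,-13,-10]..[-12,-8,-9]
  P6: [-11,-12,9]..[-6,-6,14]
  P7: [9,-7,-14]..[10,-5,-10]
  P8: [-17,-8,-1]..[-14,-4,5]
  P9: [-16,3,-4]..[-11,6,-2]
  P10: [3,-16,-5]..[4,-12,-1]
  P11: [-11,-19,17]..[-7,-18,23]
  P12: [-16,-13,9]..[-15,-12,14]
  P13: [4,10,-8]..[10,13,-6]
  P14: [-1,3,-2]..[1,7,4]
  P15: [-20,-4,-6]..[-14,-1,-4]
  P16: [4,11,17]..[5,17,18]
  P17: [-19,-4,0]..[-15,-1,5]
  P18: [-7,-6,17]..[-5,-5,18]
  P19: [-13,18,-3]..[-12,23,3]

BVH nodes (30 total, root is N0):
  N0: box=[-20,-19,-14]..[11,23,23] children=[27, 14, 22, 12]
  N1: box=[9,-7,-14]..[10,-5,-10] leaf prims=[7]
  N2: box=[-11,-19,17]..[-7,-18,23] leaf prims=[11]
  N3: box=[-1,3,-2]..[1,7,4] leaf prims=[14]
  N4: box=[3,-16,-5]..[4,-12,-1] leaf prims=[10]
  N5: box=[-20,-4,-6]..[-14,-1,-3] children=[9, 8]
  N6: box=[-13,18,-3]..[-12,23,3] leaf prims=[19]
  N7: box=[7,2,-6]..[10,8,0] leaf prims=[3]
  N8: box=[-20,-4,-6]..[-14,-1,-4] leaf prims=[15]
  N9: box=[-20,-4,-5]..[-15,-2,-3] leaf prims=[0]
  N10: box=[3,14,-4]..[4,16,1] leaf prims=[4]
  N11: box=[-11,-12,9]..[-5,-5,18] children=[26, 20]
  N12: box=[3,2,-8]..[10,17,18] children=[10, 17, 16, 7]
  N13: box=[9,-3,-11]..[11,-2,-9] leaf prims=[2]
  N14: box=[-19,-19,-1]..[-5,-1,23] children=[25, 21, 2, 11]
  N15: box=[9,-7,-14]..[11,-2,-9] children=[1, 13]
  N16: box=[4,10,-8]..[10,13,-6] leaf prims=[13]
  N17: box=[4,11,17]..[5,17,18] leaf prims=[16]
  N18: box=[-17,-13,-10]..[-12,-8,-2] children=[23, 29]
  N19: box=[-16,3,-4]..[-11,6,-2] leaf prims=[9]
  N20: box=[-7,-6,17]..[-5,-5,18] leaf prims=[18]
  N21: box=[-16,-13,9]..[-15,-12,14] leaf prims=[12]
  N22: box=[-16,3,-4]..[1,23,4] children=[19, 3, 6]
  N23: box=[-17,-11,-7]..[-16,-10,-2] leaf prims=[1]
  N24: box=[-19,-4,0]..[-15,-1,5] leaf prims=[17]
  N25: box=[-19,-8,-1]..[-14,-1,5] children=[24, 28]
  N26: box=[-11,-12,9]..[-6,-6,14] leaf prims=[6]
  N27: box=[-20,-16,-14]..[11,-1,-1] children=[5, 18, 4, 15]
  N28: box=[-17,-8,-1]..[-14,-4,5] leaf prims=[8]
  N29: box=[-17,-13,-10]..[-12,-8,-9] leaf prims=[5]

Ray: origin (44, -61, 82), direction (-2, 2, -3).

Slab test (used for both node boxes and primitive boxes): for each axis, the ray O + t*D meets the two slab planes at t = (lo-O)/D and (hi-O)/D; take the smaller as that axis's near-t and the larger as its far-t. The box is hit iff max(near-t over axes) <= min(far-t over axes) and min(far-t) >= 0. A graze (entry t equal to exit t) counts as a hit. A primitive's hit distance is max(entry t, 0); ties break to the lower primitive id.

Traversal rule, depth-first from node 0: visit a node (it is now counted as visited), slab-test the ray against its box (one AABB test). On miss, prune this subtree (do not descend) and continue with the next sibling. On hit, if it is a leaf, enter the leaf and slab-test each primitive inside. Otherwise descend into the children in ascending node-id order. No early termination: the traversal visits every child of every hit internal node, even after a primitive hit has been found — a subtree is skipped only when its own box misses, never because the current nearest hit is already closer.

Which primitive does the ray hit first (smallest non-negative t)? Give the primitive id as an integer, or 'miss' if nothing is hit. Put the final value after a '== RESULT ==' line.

Walk:
N0 x:[33/2,32] y:[21,42] z:[59/3,32] -> hit [21,32], descend [12, 14, 22, 27]
  N12 x:[17,41/2] y:[63/2,39] z:[64/3,30] -> miss, prune
  N14 x:[49/2,63/2] y:[21,30] z:[59/3,83/3] -> hit [49/2,83/3], descend [2, 11, 21, 25]
    N2 x:[51/2,55/2] y:[21,43/2] z:[59/3,65/3] -> miss, prune
    N11 x:[49/2,55/2] y:[49/2,28] z:[64/3,73/3] -> miss, prune
    N21 x:[59/2,30] y:[24,49/2] z:[68/3,73/3] -> miss, prune
    N25 x:[29,63/2] y:[53/2,30] z:[77/3,83/3] -> miss, prune
  N22 x:[43/2,30] y:[32,42] z:[26,86/3] -> miss, prune
  N27 x:[33/2,32] y:[45/2,30] z:[83/3,32] -> hit [83/3,30], descend [4, 5, 15, 18]
    N4 x:[20,41/2] y:[45/2,49/2] z:[83/3,29] -> miss, prune
    N5 x:[29,32] y:[57/2,30] z:[85/3,88/3] -> hit [29,88/3], descend [8, 9]
      N8 x:[29,32] y:[57/2,30] z:[86/3,88/3] -> hit [29,88/3] leaf, test {P15@t=29}
      N9 x:[59/2,32] y:[57/2,59/2] z:[85/3,29] -> miss, prune
    N15 x:[33/2,35/2] y:[27,59/2] z:[91/3,32] -> miss, prune
    N18 x:[28,61/2] y:[24,53/2] z:[28,92/3] -> miss, prune

order=[0, 12, 14, 2, 11, 21, 25, 22, 27, 4, 5, 8, 9, 15, 18]  |boxes|=15  |leaves|=1  hit=P15

== RESULT ==
15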